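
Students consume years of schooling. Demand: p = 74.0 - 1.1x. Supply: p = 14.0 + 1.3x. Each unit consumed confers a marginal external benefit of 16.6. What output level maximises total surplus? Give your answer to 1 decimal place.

Social marginal benefit = demand + MEB = 90.6 - 1.1x.
Set SMB = MC: 90.6 - 1.1x = 14.0 + 1.3x → x* = 31.9167.

x* = 31.9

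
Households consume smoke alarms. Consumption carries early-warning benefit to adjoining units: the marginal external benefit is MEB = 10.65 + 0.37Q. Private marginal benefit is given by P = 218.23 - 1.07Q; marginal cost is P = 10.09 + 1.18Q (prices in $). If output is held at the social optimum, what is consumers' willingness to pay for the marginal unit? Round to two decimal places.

Social marginal benefit = demand + MEB = 228.88 - 0.70Q.
Set SMB = MC: 228.88 - 0.70Q = 10.09 + 1.18Q → Q* = 116.3777.
Consumer price on the demand curve at Q*: 218.23 − 1.07×116.3777 = 93.7059.

P = $93.71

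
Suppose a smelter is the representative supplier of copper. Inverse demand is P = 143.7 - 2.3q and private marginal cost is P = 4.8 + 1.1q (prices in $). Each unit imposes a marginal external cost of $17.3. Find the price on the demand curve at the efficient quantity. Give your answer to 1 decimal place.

Social marginal cost = private MC + MEC = 22.1 + 1.1q.
Set SMC = demand: 22.1 + 1.1q = 143.7 - 2.3q → q* = 35.7647.
Consumer price on the demand curve at q*: 143.7 − 2.3×35.7647 = 61.4412.

P = $61.4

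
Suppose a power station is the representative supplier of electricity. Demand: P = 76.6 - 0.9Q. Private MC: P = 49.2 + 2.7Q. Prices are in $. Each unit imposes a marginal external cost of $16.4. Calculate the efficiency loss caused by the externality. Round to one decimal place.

Market equilibrium (private): 49.2 + 2.7Q = 76.6 - 0.9Q → Q_m = 7.6111.
Social marginal cost = private MC + MEC = 65.6 + 2.7Q.
Set SMC = demand: 65.6 + 2.7Q = 76.6 - 0.9Q → Q* = 3.0556.
The welfare-loss triangle has base |Q_m − Q*| and height MEC(Q_m) (the vertical gap between SMC and demand is zero at Q* and MEC at Q_m).
DWL = ½ × 4.5555 × 16.4000 = 37.3551.

DWL = $37.4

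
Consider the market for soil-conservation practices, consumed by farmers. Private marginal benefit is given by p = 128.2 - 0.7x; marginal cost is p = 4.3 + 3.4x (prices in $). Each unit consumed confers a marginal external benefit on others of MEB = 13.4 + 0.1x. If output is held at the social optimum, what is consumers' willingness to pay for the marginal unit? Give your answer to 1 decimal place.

Social marginal benefit = demand + MEB = 141.6 - 0.6x.
Set SMB = MC: 141.6 - 0.6x = 4.3 + 3.4x → x* = 34.3250.
Consumer price on the demand curve at x*: 128.2 − 0.7×34.3250 = 104.1725.

P = $104.2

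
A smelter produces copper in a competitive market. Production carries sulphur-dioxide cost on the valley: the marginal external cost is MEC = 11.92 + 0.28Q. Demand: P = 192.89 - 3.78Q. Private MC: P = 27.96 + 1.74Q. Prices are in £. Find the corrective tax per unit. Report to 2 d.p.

tax = £19.31 per unit

Social marginal cost = private MC + MEC = 39.88 + 2.02Q.
Set SMC = demand: 39.88 + 2.02Q = 192.89 - 3.78Q → Q* = 26.3810.
The Pigouvian tax equals MEC at Q*: 11.92 + 0.28×26.3810 = 19.3067.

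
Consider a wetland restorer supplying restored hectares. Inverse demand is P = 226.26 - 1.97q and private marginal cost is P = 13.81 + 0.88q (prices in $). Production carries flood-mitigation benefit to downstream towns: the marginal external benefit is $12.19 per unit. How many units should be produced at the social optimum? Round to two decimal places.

q* = 78.82

Social marginal cost = private MC − MEB = 1.62 + 0.88q.
Set SMC = demand: 1.62 + 0.88q = 226.26 - 1.97q → q* = 78.8211.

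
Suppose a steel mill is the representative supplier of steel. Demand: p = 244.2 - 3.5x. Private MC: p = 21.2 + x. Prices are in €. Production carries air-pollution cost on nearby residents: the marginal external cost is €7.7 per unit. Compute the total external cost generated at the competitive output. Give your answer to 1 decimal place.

Market equilibrium (private): 21.2 + x = 244.2 - 3.5x → x_m = 49.5556.
Total external cost = MEC × x_m = 7.7 × 49.5556 = 381.5781.

€381.6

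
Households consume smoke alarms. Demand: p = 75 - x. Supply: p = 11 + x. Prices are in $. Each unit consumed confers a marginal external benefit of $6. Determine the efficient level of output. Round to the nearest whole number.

x* = 35

Social marginal benefit = demand + MEB = 81 - x.
Set SMB = MC: 81 - x = 11 + x → x* = 35.0000.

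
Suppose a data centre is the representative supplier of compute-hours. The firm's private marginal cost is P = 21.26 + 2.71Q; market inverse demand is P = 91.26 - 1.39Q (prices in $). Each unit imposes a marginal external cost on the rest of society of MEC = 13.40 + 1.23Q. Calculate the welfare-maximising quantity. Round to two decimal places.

Social marginal cost = private MC + MEC = 34.66 + 3.94Q.
Set SMC = demand: 34.66 + 3.94Q = 91.26 - 1.39Q → Q* = 10.6191.

Q* = 10.62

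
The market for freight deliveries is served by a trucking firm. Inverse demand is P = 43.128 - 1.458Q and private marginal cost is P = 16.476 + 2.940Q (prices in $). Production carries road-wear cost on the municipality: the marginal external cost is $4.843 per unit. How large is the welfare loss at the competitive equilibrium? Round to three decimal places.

DWL = $2.667

Market equilibrium (private): 16.476 + 2.940Q = 43.128 - 1.458Q → Q_m = 6.0600.
Social marginal cost = private MC + MEC = 21.319 + 2.940Q.
Set SMC = demand: 21.319 + 2.940Q = 43.128 - 1.458Q → Q* = 4.9588.
The loss is the area between SMC and demand from Q* to Q_m; with linear curves that's a triangle of height MEC(Q_m).
DWL = ½ × 1.1012 × 4.8430 = 2.6666.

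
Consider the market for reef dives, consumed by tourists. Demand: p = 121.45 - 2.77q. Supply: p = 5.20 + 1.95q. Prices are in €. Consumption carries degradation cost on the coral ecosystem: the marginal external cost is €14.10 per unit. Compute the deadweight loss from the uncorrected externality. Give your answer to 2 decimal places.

Market equilibrium (private): 5.20 + 1.95q = 121.45 - 2.77q → q_m = 24.6292.
Social marginal benefit = demand − MEC = 107.35 - 2.77q.
Set SMB = MC: 107.35 - 2.77q = 5.20 + 1.95q → q* = 21.6419.
The welfare-loss triangle has base |q_m − q*| and height MEC(q_m) (the vertical gap between SMB and MC is zero at q* and MEC at q_m).
DWL = ½ × 2.9873 × 14.1000 = 21.0605.

DWL = €21.06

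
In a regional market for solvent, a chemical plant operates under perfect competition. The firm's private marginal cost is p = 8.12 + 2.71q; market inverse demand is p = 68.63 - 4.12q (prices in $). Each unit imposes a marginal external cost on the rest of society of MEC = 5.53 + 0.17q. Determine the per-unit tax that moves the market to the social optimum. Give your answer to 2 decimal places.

Social marginal cost = private MC + MEC = 13.65 + 2.88q.
Set SMC = demand: 13.65 + 2.88q = 68.63 - 4.12q → q* = 7.8543.
The Pigouvian tax equals MEC at q*: 5.53 + 0.17×7.8543 = 6.8652.

tax = $6.87 per unit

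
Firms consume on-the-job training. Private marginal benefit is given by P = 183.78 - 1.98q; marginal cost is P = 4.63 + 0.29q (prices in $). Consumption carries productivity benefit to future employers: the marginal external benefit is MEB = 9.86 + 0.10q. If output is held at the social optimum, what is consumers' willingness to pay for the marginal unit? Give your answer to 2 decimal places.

P = $11.32

Social marginal benefit = demand + MEB = 193.64 - 1.88q.
Set SMB = MC: 193.64 - 1.88q = 4.63 + 0.29q → q* = 87.1014.
Consumer price on the demand curve at q*: 183.78 − 1.98×87.1014 = 11.3192.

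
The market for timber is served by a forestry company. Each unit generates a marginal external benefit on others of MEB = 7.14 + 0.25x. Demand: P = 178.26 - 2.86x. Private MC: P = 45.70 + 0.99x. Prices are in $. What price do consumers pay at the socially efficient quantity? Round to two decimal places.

P = $67.28

Social marginal cost = private MC − MEB = 38.56 + 0.74x.
Set SMC = demand: 38.56 + 0.74x = 178.26 - 2.86x → x* = 38.8056.
Consumer price on the demand curve at x*: 178.26 − 2.86×38.8056 = 67.2760.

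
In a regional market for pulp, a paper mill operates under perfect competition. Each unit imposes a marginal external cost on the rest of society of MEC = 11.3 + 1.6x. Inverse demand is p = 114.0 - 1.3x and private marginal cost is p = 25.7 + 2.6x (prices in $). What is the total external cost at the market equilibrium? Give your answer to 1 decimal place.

$665.9

Market equilibrium (private): 25.7 + 2.6x = 114.0 - 1.3x → x_m = 22.6410.
Total external cost = ∫₀^{x_m} (11.3 + 1.6x) dx = 11.3×22.6410 + ½×1.6×22.6410² = 665.9352.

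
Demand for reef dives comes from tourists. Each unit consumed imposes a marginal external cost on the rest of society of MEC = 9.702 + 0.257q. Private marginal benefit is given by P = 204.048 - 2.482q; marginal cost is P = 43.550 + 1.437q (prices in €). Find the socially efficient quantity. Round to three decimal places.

Social marginal benefit = demand − MEC = 194.346 - 2.739q.
Set SMB = MC: 194.346 - 2.739q = 43.550 + 1.437q → q* = 36.1102.

q* = 36.110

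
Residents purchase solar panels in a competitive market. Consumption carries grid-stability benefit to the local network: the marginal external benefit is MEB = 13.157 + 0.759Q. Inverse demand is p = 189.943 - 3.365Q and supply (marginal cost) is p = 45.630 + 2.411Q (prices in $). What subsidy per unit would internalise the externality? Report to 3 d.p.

subsidy = $36.980 per unit

Social marginal benefit = demand + MEB = 203.100 - 2.606Q.
Set SMB = MC: 203.100 - 2.606Q = 45.630 + 2.411Q → Q* = 31.3873.
The Pigouvian subsidy equals MEB at Q*: 13.157 + 0.759×31.3873 = 36.9800.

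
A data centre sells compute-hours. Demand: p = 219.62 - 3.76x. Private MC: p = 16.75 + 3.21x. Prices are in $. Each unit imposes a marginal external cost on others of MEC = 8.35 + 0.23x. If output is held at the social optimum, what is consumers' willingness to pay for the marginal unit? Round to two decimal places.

P = $118.04

Social marginal cost = private MC + MEC = 25.10 + 3.44x.
Set SMC = demand: 25.10 + 3.44x = 219.62 - 3.76x → x* = 27.0167.
Consumer price on the demand curve at x*: 219.62 − 3.76×27.0167 = 118.0372.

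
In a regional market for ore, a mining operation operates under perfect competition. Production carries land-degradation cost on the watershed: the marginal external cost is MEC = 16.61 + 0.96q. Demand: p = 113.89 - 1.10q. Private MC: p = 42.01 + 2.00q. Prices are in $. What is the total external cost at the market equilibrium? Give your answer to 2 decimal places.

Market equilibrium (private): 42.01 + 2.00q = 113.89 - 1.10q → q_m = 23.1871.
Total external cost = ∫₀^{q_m} (16.61 + 0.96q) dq = 16.61×23.1871 + ½×0.96×23.1871² = 643.2057.

$643.21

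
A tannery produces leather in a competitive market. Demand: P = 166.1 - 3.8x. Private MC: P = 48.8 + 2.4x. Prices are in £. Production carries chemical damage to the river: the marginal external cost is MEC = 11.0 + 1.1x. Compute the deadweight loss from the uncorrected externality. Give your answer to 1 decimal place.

Market equilibrium (private): 48.8 + 2.4x = 166.1 - 3.8x → x_m = 18.9194.
Social marginal cost = private MC + MEC = 59.8 + 3.5x.
Set SMC = demand: 59.8 + 3.5x = 166.1 - 3.8x → x* = 14.5616.
The loss is the area between SMC and demand from x* to x_m; with linear curves that's a triangle of height MEC(x_m).
DWL = ½ × 4.3578 × 31.8113 = 69.3136.

DWL = £69.3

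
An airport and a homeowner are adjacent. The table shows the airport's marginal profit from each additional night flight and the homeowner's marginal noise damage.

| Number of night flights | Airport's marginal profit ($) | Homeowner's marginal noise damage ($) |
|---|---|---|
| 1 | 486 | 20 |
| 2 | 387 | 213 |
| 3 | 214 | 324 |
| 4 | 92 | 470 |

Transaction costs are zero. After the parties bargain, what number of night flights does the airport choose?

2

Bargaining reaches the level where marginal profit last exceeds marginal noise damage.
That holds through level 2 (387 ≥ 213) but not at 3 (214 < 324).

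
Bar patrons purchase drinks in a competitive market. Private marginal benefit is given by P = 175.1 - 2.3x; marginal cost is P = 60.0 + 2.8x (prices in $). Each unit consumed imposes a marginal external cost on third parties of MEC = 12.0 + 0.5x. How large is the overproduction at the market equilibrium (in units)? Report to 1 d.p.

Market equilibrium (private): 60.0 + 2.8x = 175.1 - 2.3x → x_m = 22.5686.
Social marginal benefit = demand − MEC = 163.1 - 2.8x.
Set SMB = MC: 163.1 - 2.8x = 60.0 + 2.8x → x* = 18.4107.
Gap = |22.5686 − 18.4107| = 4.1579.

4.2 units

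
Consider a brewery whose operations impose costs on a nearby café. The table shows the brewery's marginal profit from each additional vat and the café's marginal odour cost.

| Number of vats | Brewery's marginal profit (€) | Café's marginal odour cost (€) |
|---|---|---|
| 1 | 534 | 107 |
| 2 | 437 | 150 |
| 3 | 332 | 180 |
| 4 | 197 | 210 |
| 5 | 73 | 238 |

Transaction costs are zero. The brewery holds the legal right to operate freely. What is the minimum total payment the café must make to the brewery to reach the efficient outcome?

Left alone the brewery would choose level 5 (marginal profit stays positive).
Efficient level: k* = 3 (marginal profit ≥ marginal odour cost through 3).
The café must at least cover the brewery's forgone profit from cutting 5→3: 197 + 73 = 270.

€270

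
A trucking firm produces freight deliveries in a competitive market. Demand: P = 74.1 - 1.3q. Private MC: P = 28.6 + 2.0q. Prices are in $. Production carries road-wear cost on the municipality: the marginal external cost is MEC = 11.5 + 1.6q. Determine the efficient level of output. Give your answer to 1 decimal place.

q* = 6.9

Social marginal cost = private MC + MEC = 40.1 + 3.6q.
Set SMC = demand: 40.1 + 3.6q = 74.1 - 1.3q → q* = 6.9388.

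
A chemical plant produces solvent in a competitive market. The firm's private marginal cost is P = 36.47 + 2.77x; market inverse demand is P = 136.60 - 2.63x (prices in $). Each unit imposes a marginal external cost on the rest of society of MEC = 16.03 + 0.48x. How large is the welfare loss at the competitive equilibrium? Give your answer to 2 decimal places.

Market equilibrium (private): 36.47 + 2.77x = 136.60 - 2.63x → x_m = 18.5426.
Social marginal cost = private MC + MEC = 52.50 + 3.25x.
Set SMC = demand: 52.50 + 3.25x = 136.60 - 2.63x → x* = 14.3027.
Between x* and x_m the wedge SMC − demand runs linearly from 0 to MEC(x_m), so the loss is a triangle.
DWL = ½ × 4.2399 × 24.9304 = 52.8512.

DWL = $52.85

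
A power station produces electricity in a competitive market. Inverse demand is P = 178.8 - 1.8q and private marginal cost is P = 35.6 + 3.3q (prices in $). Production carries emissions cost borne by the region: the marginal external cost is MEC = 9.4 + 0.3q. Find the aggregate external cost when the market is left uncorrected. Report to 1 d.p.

$382.2

Market equilibrium (private): 35.6 + 3.3q = 178.8 - 1.8q → q_m = 28.0784.
Total external cost = ∫₀^{q_m} (9.4 + 0.3q) dq = 9.4×28.0784 + ½×0.3×28.0784² = 382.1964.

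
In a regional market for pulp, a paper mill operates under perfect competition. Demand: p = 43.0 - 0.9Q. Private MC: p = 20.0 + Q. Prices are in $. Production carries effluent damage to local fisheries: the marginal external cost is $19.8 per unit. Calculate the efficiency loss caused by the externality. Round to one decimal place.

DWL = $103.2

Market equilibrium (private): 20.0 + Q = 43.0 - 0.9Q → Q_m = 12.1053.
Social marginal cost = private MC + MEC = 39.8 + Q.
Set SMC = demand: 39.8 + Q = 43.0 - 0.9Q → Q* = 1.6842.
Height of the DWL triangle at Q_m is SMC(Q_m) − demand(Q_m) = MEC(Q_m) = 19.8000.
DWL = ½ × 10.4211 × 19.8000 = 103.1689.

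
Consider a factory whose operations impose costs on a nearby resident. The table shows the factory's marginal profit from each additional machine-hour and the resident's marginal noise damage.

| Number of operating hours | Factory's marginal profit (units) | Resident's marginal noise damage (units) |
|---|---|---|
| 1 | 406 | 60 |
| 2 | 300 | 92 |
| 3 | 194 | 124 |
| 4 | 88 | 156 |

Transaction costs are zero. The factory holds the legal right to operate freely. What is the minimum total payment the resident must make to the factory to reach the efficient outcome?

88

Left alone the factory would choose level 4 (marginal profit stays positive).
Efficient level: k* = 3 (marginal profit ≥ marginal noise damage through 3).
The resident must at least cover the factory's forgone profit from cutting 4→3: 88 = 88.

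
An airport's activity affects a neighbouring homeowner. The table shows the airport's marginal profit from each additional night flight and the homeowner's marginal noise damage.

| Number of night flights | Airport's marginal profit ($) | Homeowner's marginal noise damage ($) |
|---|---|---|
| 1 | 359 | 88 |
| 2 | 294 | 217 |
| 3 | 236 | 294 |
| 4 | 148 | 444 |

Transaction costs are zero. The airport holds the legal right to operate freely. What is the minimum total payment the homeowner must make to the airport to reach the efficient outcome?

Left alone the airport would choose level 4 (marginal profit stays positive).
Efficient level: k* = 2 (marginal profit ≥ marginal noise damage through 2).
The homeowner must at least cover the airport's forgone profit from cutting 4→2: 236 + 148 = 384.

$384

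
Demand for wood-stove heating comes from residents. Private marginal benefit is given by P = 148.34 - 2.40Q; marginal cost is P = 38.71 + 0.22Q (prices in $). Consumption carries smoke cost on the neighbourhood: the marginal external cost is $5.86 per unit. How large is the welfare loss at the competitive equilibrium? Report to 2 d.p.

DWL = $6.55

Market equilibrium (private): 38.71 + 0.22Q = 148.34 - 2.40Q → Q_m = 41.8435.
Social marginal benefit = demand − MEC = 142.48 - 2.40Q.
Set SMB = MC: 142.48 - 2.40Q = 38.71 + 0.22Q → Q* = 39.6069.
Height of the DWL triangle at Q_m is MC(Q_m) − SMB(Q_m) = MEC(Q_m) = 5.8600.
DWL = ½ × 2.2366 × 5.8600 = 6.5532.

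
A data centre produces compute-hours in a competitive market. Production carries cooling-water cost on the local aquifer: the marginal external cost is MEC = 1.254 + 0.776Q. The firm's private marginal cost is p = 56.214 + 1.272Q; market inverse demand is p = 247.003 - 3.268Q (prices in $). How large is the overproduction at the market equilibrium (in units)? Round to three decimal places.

Market equilibrium (private): 56.214 + 1.272Q = 247.003 - 3.268Q → Q_m = 42.0240.
Social marginal cost = private MC + MEC = 57.468 + 2.048Q.
Set SMC = demand: 57.468 + 2.048Q = 247.003 - 3.268Q → Q* = 35.6537.
Gap = |42.0240 − 35.6537| = 6.3703.

6.370 units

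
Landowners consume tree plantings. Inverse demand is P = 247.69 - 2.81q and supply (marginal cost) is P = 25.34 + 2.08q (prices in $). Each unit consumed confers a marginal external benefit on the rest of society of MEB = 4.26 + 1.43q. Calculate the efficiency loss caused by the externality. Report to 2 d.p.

Market equilibrium (private): 25.34 + 2.08q = 247.69 - 2.81q → q_m = 45.4703.
Social marginal benefit = demand + MEB = 251.95 - 1.38q.
Set SMB = MC: 251.95 - 1.38q = 25.34 + 2.08q → q* = 65.4942.
The welfare-loss triangle has base |q_m − q*| and height MEB(q_m) (the vertical gap between SMB and MC is zero at q* and MEB at q_m).
DWL = ½ × 20.0239 × 69.2826 = 693.6539.

DWL = $693.65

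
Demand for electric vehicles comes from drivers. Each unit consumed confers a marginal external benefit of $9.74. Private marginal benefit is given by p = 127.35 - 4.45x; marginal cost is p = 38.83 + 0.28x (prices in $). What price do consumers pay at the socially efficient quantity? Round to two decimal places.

P = $34.91

Social marginal benefit = demand + MEB = 137.09 - 4.45x.
Set SMB = MC: 137.09 - 4.45x = 38.83 + 0.28x → x* = 20.7738.
Consumer price on the demand curve at x*: 127.35 − 4.45×20.7738 = 34.9066.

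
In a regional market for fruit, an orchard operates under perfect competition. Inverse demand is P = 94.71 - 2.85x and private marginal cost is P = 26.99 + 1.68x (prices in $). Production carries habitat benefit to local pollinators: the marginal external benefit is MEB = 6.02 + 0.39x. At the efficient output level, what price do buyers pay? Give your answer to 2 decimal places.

Social marginal cost = private MC − MEB = 20.97 + 1.29x.
Set SMC = demand: 20.97 + 1.29x = 94.71 - 2.85x → x* = 17.8116.
Consumer price on the demand curve at x*: 94.71 − 2.85×17.8116 = 43.9469.

P = $43.95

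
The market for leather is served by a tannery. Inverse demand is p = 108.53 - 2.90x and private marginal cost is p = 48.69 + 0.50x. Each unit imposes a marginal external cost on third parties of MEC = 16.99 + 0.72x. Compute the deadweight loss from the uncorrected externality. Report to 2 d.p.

DWL = 106.78

Market equilibrium (private): 48.69 + 0.50x = 108.53 - 2.90x → x_m = 17.6000.
Social marginal cost = private MC + MEC = 65.68 + 1.22x.
Set SMC = demand: 65.68 + 1.22x = 108.53 - 2.90x → x* = 10.4005.
Between x* and x_m the wedge SMC − demand runs linearly from 0 to MEC(x_m), so the loss is a triangle.
DWL = ½ × 7.1995 × 29.6620 = 106.7758.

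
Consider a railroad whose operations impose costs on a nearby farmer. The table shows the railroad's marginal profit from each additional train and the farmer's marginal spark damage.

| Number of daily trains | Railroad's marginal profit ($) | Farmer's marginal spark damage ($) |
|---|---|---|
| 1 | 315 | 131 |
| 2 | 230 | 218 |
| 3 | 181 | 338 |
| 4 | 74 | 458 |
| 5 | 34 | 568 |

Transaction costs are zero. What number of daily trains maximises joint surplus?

Bargaining reaches the level where marginal profit last exceeds marginal spark damage.
That holds through level 2 (230 ≥ 218) but not at 3 (181 < 338).

2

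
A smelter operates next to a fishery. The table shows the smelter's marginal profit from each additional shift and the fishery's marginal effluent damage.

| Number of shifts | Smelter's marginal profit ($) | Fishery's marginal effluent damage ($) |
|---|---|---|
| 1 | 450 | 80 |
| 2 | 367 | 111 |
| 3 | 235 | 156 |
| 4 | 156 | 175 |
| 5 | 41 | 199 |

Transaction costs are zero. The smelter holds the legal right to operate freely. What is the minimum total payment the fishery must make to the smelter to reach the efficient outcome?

$197

Left alone the smelter would choose level 5 (marginal profit stays positive).
Efficient level: k* = 3 (marginal profit ≥ marginal effluent damage through 3).
The fishery must at least cover the smelter's forgone profit from cutting 5→3: 156 + 41 = 197.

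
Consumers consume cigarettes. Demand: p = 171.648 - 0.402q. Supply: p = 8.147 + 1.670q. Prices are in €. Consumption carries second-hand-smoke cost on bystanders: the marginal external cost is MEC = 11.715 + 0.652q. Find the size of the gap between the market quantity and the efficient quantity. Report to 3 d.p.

Market equilibrium (private): 8.147 + 1.670q = 171.648 - 0.402q → q_m = 78.9097.
Social marginal benefit = demand − MEC = 159.933 - 1.054q.
Set SMB = MC: 159.933 - 1.054q = 8.147 + 1.670q → q* = 55.7217.
Gap = |78.9097 − 55.7217| = 23.1880.

23.188 units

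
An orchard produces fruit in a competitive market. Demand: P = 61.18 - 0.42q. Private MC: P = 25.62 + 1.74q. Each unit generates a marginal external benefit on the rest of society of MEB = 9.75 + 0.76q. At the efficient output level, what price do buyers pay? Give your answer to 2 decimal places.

P = 47.59

Social marginal cost = private MC − MEB = 15.87 + 0.98q.
Set SMC = demand: 15.87 + 0.98q = 61.18 - 0.42q → q* = 32.3643.
Consumer price on the demand curve at q*: 61.18 − 0.42×32.3643 = 47.5870.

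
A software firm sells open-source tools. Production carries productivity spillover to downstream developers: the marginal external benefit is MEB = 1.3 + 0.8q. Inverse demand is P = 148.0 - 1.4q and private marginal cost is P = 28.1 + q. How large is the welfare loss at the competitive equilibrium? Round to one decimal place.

Market equilibrium (private): 28.1 + q = 148.0 - 1.4q → q_m = 49.9583.
Social marginal cost = private MC − MEB = 26.8 + 0.2q.
Set SMC = demand: 26.8 + 0.2q = 148.0 - 1.4q → q* = 75.7500.
Height of the DWL triangle at q_m is demand(q_m) − SMC(q_m) = MEB(q_m) = 41.2667.
DWL = ½ × 25.7917 × 41.2667 = 532.1692.

DWL = 532.2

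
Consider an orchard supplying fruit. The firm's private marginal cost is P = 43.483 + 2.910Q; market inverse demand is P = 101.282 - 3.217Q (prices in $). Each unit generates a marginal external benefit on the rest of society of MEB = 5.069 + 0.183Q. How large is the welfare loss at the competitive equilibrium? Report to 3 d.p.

DWL = $3.884

Market equilibrium (private): 43.483 + 2.910Q = 101.282 - 3.217Q → Q_m = 9.4335.
Social marginal cost = private MC − MEB = 38.414 + 2.727Q.
Set SMC = demand: 38.414 + 2.727Q = 101.282 - 3.217Q → Q* = 10.5767.
The welfare-loss triangle has base |Q_m − Q*| and height MEB(Q_m) (the vertical gap between SMC and demand is zero at Q* and MEB at Q_m).
DWL = ½ × 1.1432 × 6.7953 = 3.8842.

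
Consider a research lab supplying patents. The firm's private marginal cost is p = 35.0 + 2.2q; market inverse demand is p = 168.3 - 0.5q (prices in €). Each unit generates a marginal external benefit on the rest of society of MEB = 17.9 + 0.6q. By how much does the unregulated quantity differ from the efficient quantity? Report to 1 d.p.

Market equilibrium (private): 35.0 + 2.2q = 168.3 - 0.5q → q_m = 49.3704.
Social marginal cost = private MC − MEB = 17.1 + 1.6q.
Set SMC = demand: 17.1 + 1.6q = 168.3 - 0.5q → q* = 72.0000.
Gap = |49.3704 − 72.0000| = 22.6296.

22.6 units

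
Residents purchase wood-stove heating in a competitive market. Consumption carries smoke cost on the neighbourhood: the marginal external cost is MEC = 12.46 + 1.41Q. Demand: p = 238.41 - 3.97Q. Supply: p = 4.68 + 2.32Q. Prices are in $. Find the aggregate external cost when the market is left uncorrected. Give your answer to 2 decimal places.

Market equilibrium (private): 4.68 + 2.32Q = 238.41 - 3.97Q → Q_m = 37.1590.
Total external cost = ∫₀^{Q_m} (12.46 + 1.41Q) dQ = 12.46×37.1590 + ½×1.41×37.1590² = 1436.4590.

$1436.46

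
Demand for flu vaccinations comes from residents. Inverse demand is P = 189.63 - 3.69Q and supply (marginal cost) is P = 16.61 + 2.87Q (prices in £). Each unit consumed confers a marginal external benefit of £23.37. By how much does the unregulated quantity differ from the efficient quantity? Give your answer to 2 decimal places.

3.56 units

Market equilibrium (private): 16.61 + 2.87Q = 189.63 - 3.69Q → Q_m = 26.3750.
Social marginal benefit = demand + MEB = 213.00 - 3.69Q.
Set SMB = MC: 213.00 - 3.69Q = 16.61 + 2.87Q → Q* = 29.9375.
Gap = |26.3750 − 29.9375| = 3.5625.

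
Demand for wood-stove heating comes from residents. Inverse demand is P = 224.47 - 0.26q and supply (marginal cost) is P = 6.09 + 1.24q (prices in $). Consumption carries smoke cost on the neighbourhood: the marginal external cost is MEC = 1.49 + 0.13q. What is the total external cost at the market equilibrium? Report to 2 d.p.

Market equilibrium (private): 6.09 + 1.24q = 224.47 - 0.26q → q_m = 145.5867.
Total external cost = ∫₀^{q_m} (1.49 + 0.13q) dq = 1.49×145.5867 + ½×0.13×145.5867² = 1594.6309.

$1594.63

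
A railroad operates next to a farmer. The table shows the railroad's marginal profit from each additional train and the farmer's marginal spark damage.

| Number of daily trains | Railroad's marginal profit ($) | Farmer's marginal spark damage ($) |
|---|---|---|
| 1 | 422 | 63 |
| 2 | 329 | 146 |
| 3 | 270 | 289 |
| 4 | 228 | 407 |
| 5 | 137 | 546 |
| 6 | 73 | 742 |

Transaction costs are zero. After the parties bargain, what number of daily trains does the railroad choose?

Bargaining reaches the level where marginal profit last exceeds marginal spark damage.
That holds through level 2 (329 ≥ 146) but not at 3 (270 < 289).

2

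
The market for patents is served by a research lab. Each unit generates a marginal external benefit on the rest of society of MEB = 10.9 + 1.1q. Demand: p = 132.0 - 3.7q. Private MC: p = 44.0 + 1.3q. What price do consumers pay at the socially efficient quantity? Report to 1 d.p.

P = 38.2

Social marginal cost = private MC − MEB = 33.1 + 0.2q.
Set SMC = demand: 33.1 + 0.2q = 132.0 - 3.7q → q* = 25.3590.
Consumer price on the demand curve at q*: 132.0 − 3.7×25.3590 = 38.1717.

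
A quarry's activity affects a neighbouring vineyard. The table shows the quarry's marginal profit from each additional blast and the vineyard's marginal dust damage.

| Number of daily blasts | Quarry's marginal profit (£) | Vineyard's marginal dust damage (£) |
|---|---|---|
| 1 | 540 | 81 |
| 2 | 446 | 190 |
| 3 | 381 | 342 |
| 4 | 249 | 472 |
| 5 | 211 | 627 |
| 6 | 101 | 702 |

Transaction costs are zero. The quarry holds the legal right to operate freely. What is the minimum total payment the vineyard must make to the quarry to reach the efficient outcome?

£561

Left alone the quarry would choose level 6 (marginal profit stays positive).
Efficient level: k* = 3 (marginal profit ≥ marginal dust damage through 3).
The vineyard must at least cover the quarry's forgone profit from cutting 6→3: 249 + 211 + 101 = 561.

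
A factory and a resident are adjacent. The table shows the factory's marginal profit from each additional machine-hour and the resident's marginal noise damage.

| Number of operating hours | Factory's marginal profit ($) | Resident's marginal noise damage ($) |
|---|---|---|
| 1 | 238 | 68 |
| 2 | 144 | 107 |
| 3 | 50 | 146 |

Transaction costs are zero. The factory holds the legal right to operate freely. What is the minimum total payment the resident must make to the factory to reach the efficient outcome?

$50

Left alone the factory would choose level 3 (marginal profit stays positive).
Efficient level: k* = 2 (marginal profit ≥ marginal noise damage through 2).
The resident must at least cover the factory's forgone profit from cutting 3→2: 50 = 50.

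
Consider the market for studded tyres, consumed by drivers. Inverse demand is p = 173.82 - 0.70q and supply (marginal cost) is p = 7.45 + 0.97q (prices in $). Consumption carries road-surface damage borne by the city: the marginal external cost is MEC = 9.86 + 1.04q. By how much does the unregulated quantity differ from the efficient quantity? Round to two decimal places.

41.87 units

Market equilibrium (private): 7.45 + 0.97q = 173.82 - 0.70q → q_m = 99.6228.
Social marginal benefit = demand − MEC = 163.96 - 1.74q.
Set SMB = MC: 163.96 - 1.74q = 7.45 + 0.97q → q* = 57.7528.
Gap = |99.6228 − 57.7528| = 41.8700.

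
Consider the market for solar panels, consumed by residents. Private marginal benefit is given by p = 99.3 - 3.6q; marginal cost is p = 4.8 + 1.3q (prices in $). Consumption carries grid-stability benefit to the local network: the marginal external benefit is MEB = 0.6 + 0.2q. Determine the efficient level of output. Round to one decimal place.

q* = 20.2

Social marginal benefit = demand + MEB = 99.9 - 3.4q.
Set SMB = MC: 99.9 - 3.4q = 4.8 + 1.3q → q* = 20.2340.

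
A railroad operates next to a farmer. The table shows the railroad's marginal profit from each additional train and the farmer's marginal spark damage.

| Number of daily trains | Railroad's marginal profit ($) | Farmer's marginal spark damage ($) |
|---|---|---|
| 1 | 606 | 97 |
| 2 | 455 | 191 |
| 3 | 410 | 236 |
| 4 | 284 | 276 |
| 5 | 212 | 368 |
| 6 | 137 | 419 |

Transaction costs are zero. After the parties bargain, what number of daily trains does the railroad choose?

4

Bargaining reaches the level where marginal profit last exceeds marginal spark damage.
That holds through level 4 (284 ≥ 276) but not at 5 (212 < 368).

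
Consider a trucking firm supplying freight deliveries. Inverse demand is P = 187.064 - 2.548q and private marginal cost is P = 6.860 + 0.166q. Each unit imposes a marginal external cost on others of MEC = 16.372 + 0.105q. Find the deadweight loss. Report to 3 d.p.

Market equilibrium (private): 6.860 + 0.166q = 187.064 - 2.548q → q_m = 66.3979.
Social marginal cost = private MC + MEC = 23.232 + 0.271q.
Set SMC = demand: 23.232 + 0.271q = 187.064 - 2.548q → q* = 58.1171.
Between q* and q_m the wedge SMC − demand runs linearly from 0 to MEC(q_m), so the loss is a triangle.
DWL = ½ × 8.2808 × 23.3438 = 96.6527.

DWL = 96.653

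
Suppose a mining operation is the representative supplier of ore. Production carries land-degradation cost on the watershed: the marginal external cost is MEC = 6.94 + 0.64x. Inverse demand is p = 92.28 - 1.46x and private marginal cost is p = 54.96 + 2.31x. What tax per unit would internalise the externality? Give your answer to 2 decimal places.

Social marginal cost = private MC + MEC = 61.90 + 2.95x.
Set SMC = demand: 61.90 + 2.95x = 92.28 - 1.46x → x* = 6.8889.
The Pigouvian tax equals MEC at x*: 6.94 + 0.64×6.8889 = 11.3489.

tax = 11.35 per unit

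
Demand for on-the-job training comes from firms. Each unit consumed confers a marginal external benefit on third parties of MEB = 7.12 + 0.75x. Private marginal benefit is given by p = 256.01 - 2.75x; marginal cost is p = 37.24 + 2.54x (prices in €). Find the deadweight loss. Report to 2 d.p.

DWL = €160.18

Market equilibrium (private): 37.24 + 2.54x = 256.01 - 2.75x → x_m = 41.3554.
Social marginal benefit = demand + MEB = 263.13 - 2.00x.
Set SMB = MC: 263.13 - 2.00x = 37.24 + 2.54x → x* = 49.7555.
The loss is the area between SMB and MC from x* to x_m; with linear curves that's a triangle of height MEB(x_m).
DWL = ½ × 8.4001 × 38.1365 = 160.1752.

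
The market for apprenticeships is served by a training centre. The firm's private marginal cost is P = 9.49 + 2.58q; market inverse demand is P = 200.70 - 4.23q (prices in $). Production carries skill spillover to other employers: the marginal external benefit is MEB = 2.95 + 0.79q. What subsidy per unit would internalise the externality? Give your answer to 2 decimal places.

subsidy = $28.43 per unit

Social marginal cost = private MC − MEB = 6.54 + 1.79q.
Set SMC = demand: 6.54 + 1.79q = 200.70 - 4.23q → q* = 32.2525.
The Pigouvian subsidy equals MEB at q*: 2.95 + 0.79×32.2525 = 28.4295.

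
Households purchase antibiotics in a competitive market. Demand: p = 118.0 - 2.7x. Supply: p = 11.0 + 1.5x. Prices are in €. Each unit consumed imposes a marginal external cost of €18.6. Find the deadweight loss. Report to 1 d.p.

DWL = €41.2

Market equilibrium (private): 11.0 + 1.5x = 118.0 - 2.7x → x_m = 25.4762.
Social marginal benefit = demand − MEC = 99.4 - 2.7x.
Set SMB = MC: 99.4 - 2.7x = 11.0 + 1.5x → x* = 21.0476.
Between x* and x_m the wedge MC − SMB runs linearly from 0 to MEC(x_m), so the loss is a triangle.
DWL = ½ × 4.4286 × 18.6000 = 41.1860.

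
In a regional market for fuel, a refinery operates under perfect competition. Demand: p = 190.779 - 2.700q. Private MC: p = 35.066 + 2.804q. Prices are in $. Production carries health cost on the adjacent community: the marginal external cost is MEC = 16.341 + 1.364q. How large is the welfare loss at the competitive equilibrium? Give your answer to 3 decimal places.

Market equilibrium (private): 35.066 + 2.804q = 190.779 - 2.700q → q_m = 28.2909.
Social marginal cost = private MC + MEC = 51.407 + 4.168q.
Set SMC = demand: 51.407 + 4.168q = 190.779 - 2.700q → q* = 20.2930.
The loss is the area between SMC and demand from q* to q_m; with linear curves that's a triangle of height MEC(q_m).
DWL = ½ × 7.9979 × 54.9298 = 219.6615.

DWL = $219.662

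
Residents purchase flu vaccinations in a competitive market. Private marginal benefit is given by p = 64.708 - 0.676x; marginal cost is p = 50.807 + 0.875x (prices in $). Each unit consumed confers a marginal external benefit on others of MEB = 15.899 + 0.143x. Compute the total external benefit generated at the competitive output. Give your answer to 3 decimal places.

$148.240

Market equilibrium (private): 50.807 + 0.875x = 64.708 - 0.676x → x_m = 8.9626.
Total external benefit = ∫₀^{x_m} (15.899 + 0.143x) dx = 15.899×8.9626 + ½×0.143×8.9626² = 148.2398.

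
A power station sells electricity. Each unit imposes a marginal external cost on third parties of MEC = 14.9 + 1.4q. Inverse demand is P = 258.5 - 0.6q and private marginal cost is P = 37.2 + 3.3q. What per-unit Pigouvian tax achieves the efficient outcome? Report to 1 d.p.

tax = 69.4 per unit

Social marginal cost = private MC + MEC = 52.1 + 4.7q.
Set SMC = demand: 52.1 + 4.7q = 258.5 - 0.6q → q* = 38.9434.
The Pigouvian tax equals MEC at q*: 14.9 + 1.4×38.9434 = 69.4208.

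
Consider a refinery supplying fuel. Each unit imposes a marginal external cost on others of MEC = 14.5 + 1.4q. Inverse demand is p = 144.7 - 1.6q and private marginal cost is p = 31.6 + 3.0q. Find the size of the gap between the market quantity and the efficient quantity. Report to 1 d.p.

Market equilibrium (private): 31.6 + 3.0q = 144.7 - 1.6q → q_m = 24.5870.
Social marginal cost = private MC + MEC = 46.1 + 4.4q.
Set SMC = demand: 46.1 + 4.4q = 144.7 - 1.6q → q* = 16.4333.
Gap = |24.5870 − 16.4333| = 8.1537.

8.2 units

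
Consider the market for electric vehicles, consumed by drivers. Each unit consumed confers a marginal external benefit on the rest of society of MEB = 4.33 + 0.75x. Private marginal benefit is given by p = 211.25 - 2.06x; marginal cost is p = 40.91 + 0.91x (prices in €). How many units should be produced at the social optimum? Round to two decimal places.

x* = 78.68

Social marginal benefit = demand + MEB = 215.58 - 1.31x.
Set SMB = MC: 215.58 - 1.31x = 40.91 + 0.91x → x* = 78.6802.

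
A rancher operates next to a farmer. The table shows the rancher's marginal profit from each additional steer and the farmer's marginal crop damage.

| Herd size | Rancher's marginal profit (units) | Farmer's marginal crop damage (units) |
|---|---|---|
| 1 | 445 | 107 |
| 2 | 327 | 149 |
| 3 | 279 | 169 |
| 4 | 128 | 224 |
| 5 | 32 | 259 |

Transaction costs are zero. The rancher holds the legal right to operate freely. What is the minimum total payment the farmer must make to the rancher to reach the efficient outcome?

Left alone the rancher would choose level 5 (marginal profit stays positive).
Efficient level: k* = 3 (marginal profit ≥ marginal crop damage through 3).
The farmer must at least cover the rancher's forgone profit from cutting 5→3: 128 + 32 = 160.

160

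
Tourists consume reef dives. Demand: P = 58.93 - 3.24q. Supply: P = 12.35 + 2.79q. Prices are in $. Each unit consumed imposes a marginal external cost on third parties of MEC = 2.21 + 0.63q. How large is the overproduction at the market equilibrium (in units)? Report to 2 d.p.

1.06 units

Market equilibrium (private): 12.35 + 2.79q = 58.93 - 3.24q → q_m = 7.7247.
Social marginal benefit = demand − MEC = 56.72 - 3.87q.
Set SMB = MC: 56.72 - 3.87q = 12.35 + 2.79q → q* = 6.6622.
Gap = |7.7247 − 6.6622| = 1.0625.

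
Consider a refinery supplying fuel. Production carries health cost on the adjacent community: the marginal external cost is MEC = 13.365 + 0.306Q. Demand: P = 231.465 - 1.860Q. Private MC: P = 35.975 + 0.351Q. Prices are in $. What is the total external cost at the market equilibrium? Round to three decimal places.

$2377.781

Market equilibrium (private): 35.975 + 0.351Q = 231.465 - 1.860Q → Q_m = 88.4170.
Total external cost = ∫₀^{Q_m} (13.365 + 0.306Q) dQ = 13.365×88.4170 + ½×0.306×88.4170² = 2377.7808.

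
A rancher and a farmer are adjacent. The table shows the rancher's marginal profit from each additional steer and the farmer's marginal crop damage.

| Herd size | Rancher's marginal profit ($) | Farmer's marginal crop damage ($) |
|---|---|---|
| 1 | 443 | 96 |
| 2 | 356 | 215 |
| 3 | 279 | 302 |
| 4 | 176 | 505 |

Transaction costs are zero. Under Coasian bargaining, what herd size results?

Bargaining reaches the level where marginal profit last exceeds marginal crop damage.
That holds through level 2 (356 ≥ 215) but not at 3 (279 < 302).

2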